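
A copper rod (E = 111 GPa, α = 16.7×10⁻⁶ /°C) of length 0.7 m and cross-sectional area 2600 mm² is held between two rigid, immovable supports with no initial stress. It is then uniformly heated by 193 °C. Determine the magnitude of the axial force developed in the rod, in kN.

P ≈ 930 kN (compressive)

The ends cannot move, so σ = EαΔT = 111×10³ × 16.7×10⁻⁶ × 193 = 357.8 MPa.
P = AEαΔT = 2600 × 111×10³ × 16.7×10⁻⁶ × 193 = 930.2 kN (compressive).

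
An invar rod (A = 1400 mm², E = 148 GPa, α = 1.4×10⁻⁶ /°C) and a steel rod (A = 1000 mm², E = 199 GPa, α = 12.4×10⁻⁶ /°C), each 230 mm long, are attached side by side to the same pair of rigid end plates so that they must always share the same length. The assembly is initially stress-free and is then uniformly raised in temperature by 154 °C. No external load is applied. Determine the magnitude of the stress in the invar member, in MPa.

σ ≈ 123 MPa (tensile)

Both members must finish at the same length. With the larger α, the steel tends to over-expand; the plates restrain it, putting the steel in compression and the invar in tension. With no external load the two internal forces are equal and opposite, magnitude P.
Setting the final lengths equal and cancelling L: (α₁ − α₂)ΔT = P/(A₁E₁) + P/(A₂E₂).
|α₁ − α₂|·ΔT = 11×10⁻⁶ × 154 = 0.001694.
1/(A₁E₁) + 1/(A₂E₂) = 1/(1400×148×10³) + 1/(1000×199×10³) = 9.851×10⁻⁹ N⁻¹.
P = 0.001694 / 9.851×10⁻⁹ = 172000 N = 172 kN.
σ_{invar} = P/A₁ = 172000/1400 = 122.8 MPa, tensile.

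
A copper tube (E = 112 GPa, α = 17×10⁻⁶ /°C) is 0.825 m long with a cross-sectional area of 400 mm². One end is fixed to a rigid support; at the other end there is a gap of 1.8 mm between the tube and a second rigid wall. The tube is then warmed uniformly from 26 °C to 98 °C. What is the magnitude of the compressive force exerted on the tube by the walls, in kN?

P ≈ 0 kN

Free thermal elongation = αΔT L = 17×10⁻⁶ × 72 × 825 = 1.01 mm.
Since δ_free = 1.01 mm is less than the 1.8 mm gap, the tube never touches the wall. No axial force develops.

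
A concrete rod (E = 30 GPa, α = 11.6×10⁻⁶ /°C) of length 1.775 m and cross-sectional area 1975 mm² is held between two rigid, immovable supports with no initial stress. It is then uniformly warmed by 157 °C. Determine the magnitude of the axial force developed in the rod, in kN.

P ≈ 108 kN (compressive)

Full restraint means ε = 0, so the stress is σ = EαΔT = 30×10³ × 11.6×10⁻⁶ × 157 = 54.64 MPa.
Axial force P = σA = 54.64 × 1975 = 107900 N = 107.9 kN, compressive.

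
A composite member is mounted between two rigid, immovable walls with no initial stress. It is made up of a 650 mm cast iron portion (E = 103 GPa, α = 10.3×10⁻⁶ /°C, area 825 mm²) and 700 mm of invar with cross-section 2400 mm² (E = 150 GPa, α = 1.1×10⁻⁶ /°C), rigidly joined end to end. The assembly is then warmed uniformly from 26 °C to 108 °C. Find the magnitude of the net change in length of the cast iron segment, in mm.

If the supports were absent, the total length change would be Σ αᵢΔT Lᵢ = 10.3×10⁻⁶×82×650 + 1.1×10⁻⁶×82×700 = 0.6121 mm.
The rigid supports impose zero overall length change; the single axial force P common to all segments must satisfy P Σ Lᵢ/(AᵢEᵢ) = δ_free.
Σ Lᵢ/(AᵢEᵢ) = 650/(825×103×10³) + 700/(2400×150×10³) = 9.594×10⁻⁶ mm/N.
Hence P = δ_free / Σ(L/AE) = 0.6121/9.594×10⁻⁶ = 63.81 kN (compressive).
For the cast iron segment, free thermal change = 10.3×10⁻⁶×82×650 = 0.549 mm and elastic change from P = 63810×650/(825×103×10³) = 0.4881 mm; these oppose, so the net change is 0.0609 mm (segment lengthens).

|ΔL| ≈ 0.0609 mm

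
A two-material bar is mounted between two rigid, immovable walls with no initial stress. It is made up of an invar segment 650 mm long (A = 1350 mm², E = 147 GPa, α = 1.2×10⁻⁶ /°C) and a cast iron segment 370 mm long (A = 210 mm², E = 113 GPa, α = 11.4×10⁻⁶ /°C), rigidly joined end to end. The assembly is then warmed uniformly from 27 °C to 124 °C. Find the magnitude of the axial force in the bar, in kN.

P ≈ 25.7 kN (compressive)

Free thermal expansion of the whole bar: Σ αᵢΔT Lᵢ = 1.2×10⁻⁶×97×650 + 11.4×10⁻⁶×97×370 = 0.4848 mm.
The rigid supports impose zero overall length change; the single axial force P common to all segments must satisfy P Σ Lᵢ/(AᵢEᵢ) = δ_free.
The series flexibility is Σ Lᵢ/(AᵢEᵢ) = 650/(1350×147×10³) + 370/(210×113×10³) = 1.887×10⁻⁵ mm/N.
Hence P = δ_free / Σ(L/AE) = 0.4848/1.887×10⁻⁵ = 25.7 kN (compressive).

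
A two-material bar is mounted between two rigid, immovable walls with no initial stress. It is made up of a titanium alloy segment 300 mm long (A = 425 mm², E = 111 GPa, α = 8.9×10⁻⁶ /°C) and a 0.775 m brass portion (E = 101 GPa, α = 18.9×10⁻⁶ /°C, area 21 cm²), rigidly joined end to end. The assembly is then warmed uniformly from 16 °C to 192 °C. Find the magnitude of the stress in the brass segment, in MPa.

If the supports were absent, the total length change would be Σ αᵢΔT Lᵢ = 8.9×10⁻⁶×176×300 + 18.9×10⁻⁶×176×775 = 3.048 mm.
The walls prevent any net length change, so an axial force P (same in every segment) develops. Compatibility: P · Σ Lᵢ/(AᵢEᵢ) = δ_free.
Σ Lᵢ/(AᵢEᵢ) = 300/(425×111×10³) + 775/(2100×101×10³) = 1.001×10⁻⁵ mm/N.
So P = 3.048 / 1.001×10⁻⁵ = 304.4 kN, compressive.
σ_{brass} = P / A = 304400 / 2100 = 144.9 MPa.

σ ≈ 145 MPa (compressive)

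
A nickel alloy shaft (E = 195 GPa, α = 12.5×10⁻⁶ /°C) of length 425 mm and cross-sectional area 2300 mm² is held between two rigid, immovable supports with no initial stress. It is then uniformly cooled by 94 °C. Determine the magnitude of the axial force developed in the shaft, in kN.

P ≈ 527 kN (tensile)

Full restraint means ε = 0, so the stress is σ = EαΔT = 195×10³ × 12.5×10⁻⁶ × 94 = 229.1 MPa.
Then P = σA = 229.1 × 2300 mm² = 527 kN, tensile.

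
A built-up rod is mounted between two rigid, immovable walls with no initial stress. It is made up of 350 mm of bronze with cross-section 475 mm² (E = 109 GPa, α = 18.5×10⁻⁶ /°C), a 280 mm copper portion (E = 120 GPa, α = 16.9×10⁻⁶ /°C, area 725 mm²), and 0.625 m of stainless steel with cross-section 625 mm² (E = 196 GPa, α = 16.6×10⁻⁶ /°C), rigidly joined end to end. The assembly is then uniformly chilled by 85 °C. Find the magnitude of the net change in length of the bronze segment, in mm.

|ΔL| ≈ 0.272 mm

Free thermal contraction of the whole bar: Σ αᵢΔT Lᵢ = 18.5×10⁻⁶×85×350 + 16.9×10⁻⁶×85×280 + 16.6×10⁻⁶×85×625 = 1.834 mm.
The walls prevent any net length change, so an axial force P (same in every segment) develops. Compatibility: P · Σ Lᵢ/(AᵢEᵢ) = δ_free.
Σ Lᵢ/(AᵢEᵢ) = 350/(475×109×10³) + 280/(725×120×10³) + 625/(625×196×10³) = 1.508×10⁻⁵ mm/N.
Hence P = δ_free / Σ(L/AE) = 1.834/1.508×10⁻⁵ = 121.6 kN (tensile).
For the bronze segment, free thermal change = 18.5×10⁻⁶×85×350 = 0.5504 mm and elastic change from P = 121600×350/(475×109×10³) = 0.8223 mm; these oppose, so the net change is 0.272 mm (segment lengthens).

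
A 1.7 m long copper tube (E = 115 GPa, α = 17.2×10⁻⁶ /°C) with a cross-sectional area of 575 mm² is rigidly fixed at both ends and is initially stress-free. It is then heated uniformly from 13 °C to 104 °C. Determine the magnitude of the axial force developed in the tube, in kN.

P ≈ 103 kN (compressive)

The ends cannot move, so σ = EαΔT = 115×10³ × 17.2×10⁻⁶ × 91 = 180 MPa.
Axial force P = σA = 180 × 575 = 103500 N = 103.5 kN, compressive.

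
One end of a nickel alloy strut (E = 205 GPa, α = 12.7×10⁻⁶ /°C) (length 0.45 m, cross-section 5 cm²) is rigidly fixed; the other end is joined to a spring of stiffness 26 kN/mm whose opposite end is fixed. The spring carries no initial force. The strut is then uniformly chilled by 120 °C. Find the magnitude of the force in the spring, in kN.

P ≈ 16 kN

If the spring were absent the strut would shorten by αΔT L = 12.7×10⁻⁶ × 120 × 450 = 0.6858 mm.
With a force P in the spring, the elastic change of the strut is PL/(AE) and that of the spring is P/k; compatibility requires their sum to equal δ_free.
So P = δ_free / [L/(AE) + 1/k] = 0.6858 / [ 450/(500×205×10³) + 1/(26×10³) ].
P = 0.6858 / 4.285×10⁻⁵ = 16000 N.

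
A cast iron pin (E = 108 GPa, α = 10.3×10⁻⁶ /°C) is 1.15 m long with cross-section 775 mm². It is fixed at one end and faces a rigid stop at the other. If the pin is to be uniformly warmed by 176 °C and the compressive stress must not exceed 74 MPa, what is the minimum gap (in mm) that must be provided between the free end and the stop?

Free expansion if unrestrained: δ_free = αΔT L = 10.3×10⁻⁶ × 176 × 1150 = 2.085 mm.
A stress of 74 MPa corresponds to the wall pushing the pin back by σL/E = 74×1150/(108×10³) = 0.788 mm.
The gap must absorb the remainder: g_min = 2.085 − 0.788 = 1.297 mm.

g ≈ 1.3 mm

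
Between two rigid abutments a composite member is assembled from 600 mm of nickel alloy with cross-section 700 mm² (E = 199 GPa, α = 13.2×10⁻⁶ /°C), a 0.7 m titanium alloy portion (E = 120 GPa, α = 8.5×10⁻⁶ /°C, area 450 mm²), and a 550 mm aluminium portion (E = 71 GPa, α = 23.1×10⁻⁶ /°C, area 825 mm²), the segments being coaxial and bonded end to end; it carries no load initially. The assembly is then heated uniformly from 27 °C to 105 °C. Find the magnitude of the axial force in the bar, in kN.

P ≈ 77.8 kN (compressive)

If the supports were absent, the total length change would be Σ αᵢΔT Lᵢ = 13.2×10⁻⁶×78×600 + 8.5×10⁻⁶×78×700 + 23.1×10⁻⁶×78×550 = 2.073 mm.
Since the ends are fixed, an axial force P builds up, equal in every segment, with P · Σ Lᵢ/(AᵢEᵢ) = δ_free.
The series flexibility is Σ Lᵢ/(AᵢEᵢ) = 600/(700×199×10³) + 700/(450×120×10³) + 550/(825×71×10³) = 2.666×10⁻⁵ mm/N.
P = 2.073 / 2.666×10⁻⁵ = 77750 N = 77.75 kN, compressive.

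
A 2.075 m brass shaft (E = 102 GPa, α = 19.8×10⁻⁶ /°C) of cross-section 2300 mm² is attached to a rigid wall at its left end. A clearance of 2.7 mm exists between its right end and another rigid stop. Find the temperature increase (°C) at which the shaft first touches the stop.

Contact occurs when the free expansion equals the gap: αΔT L = 2.7 mm.
So ΔT = g/(αL) = 2.7/(19.8×10⁻⁶ × 2075) = 65.72 °C.

ΔT ≈ 65.7 °C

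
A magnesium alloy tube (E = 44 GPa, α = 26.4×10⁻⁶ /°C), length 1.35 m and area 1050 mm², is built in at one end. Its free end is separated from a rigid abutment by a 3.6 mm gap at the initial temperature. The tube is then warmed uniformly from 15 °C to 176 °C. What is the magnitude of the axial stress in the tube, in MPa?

σ ≈ 69.7 MPa (compressive)

If the wall were absent the tube would grow by αΔT L = 26.4×10⁻⁶ × 161 × 1350 = 5.738 mm.
After closing the 3.6 mm clearance, 5.738 − 3.6 = 2.138 mm of expansion remains to be suppressed by the wall.
That suppressed elongation corresponds to σ = E·Δ/L = 44×10³ × 2.138/1350 = 69.68 MPa.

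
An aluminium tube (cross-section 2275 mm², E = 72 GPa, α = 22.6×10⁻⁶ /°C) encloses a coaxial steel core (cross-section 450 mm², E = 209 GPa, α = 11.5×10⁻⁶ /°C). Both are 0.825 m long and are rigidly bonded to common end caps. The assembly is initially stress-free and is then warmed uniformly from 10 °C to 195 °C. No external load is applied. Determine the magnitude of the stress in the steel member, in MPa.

Both members must finish at the same length. With the larger α, the aluminium tends to over-expand; the plates restrain it, putting the aluminium in compression and the steel in tension. With no external load the two internal forces are equal and opposite, magnitude P.
Equating the net (thermal + elastic) strains gives |α₁ − α₂|·ΔT = P·[1/(A₁E₁) + 1/(A₂E₂)].
|α₁ − α₂|·ΔT = 11.1×10⁻⁶ × 185 = 0.002054.
1/(A₁E₁) + 1/(A₂E₂) = 1/(2275×72×10³) + 1/(450×209×10³) = 1.674×10⁻⁸ N⁻¹.
So P = 0.002054 / 1.674×10⁻⁸ = 122.7 kN.
σ_{steel} = P/A₂ = 122700/450 = 272.6 MPa, tensile.

σ ≈ 273 MPa (tensile)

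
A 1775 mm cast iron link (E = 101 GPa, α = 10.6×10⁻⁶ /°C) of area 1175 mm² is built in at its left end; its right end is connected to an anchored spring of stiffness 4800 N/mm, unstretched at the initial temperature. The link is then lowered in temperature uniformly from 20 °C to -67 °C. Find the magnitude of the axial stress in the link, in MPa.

The unrestrained thermal change is αΔT L = 10.6×10⁻⁶ × 87 × 1775 = 1.637 mm.
With a force P in the spring, the elastic change of the link is PL/(AE) and that of the spring is P/k; compatibility requires their sum to equal δ_free.
P [ L/(AE) + 1/k ] = δ_free → P [ 1775/(1175×101×10³) + 1/(4800) ] = 1.637.
P = 1.637 / 0.0002233 = 7331 N.
σ = P/A = 7331/1175 = 6.239 MPa.

σ ≈ 6.24 MPa (tensile)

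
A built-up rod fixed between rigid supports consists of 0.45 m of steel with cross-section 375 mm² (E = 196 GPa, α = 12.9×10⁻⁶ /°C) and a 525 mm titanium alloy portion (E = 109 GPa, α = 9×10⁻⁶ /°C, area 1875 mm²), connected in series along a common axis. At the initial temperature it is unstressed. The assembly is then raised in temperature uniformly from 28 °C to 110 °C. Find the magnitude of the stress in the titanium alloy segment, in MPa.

σ ≈ 53 MPa (compressive)

If the supports were absent, the total length change would be Σ αᵢΔT Lᵢ = 12.9×10⁻⁶×82×450 + 9×10⁻⁶×82×525 = 0.8635 mm.
Since the ends are fixed, an axial force P builds up, equal in every segment, with P · Σ Lᵢ/(AᵢEᵢ) = δ_free.
The series flexibility is Σ Lᵢ/(AᵢEᵢ) = 450/(375×196×10³) + 525/(1875×109×10³) = 8.691×10⁻⁶ mm/N.
Hence P = δ_free / Σ(L/AE) = 0.8635/8.691×10⁻⁶ = 99.35 kN (compressive).
σ_{titanium alloy} = P / A = 99350 / 1875 = 52.99 MPa.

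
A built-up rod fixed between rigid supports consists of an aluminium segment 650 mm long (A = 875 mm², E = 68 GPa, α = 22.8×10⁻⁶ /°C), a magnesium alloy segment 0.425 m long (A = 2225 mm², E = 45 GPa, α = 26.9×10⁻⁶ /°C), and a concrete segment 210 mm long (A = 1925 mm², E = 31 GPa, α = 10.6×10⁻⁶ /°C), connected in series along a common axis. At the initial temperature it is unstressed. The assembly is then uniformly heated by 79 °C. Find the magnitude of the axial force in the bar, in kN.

P ≈ 120 kN (compressive)

Free thermal expansion of the whole bar: Σ αᵢΔT Lᵢ = 22.8×10⁻⁶×79×650 + 26.9×10⁻⁶×79×425 + 10.6×10⁻⁶×79×210 = 2.25 mm.
Since the ends are fixed, an axial force P builds up, equal in every segment, with P · Σ Lᵢ/(AᵢEᵢ) = δ_free.
The series flexibility is Σ Lᵢ/(AᵢEᵢ) = 650/(875×68×10³) + 425/(2225×45×10³) + 210/(1925×31×10³) = 1.869×10⁻⁵ mm/N.
P = 2.25 / 1.869×10⁻⁵ = 120400 N = 120.4 kN, compressive.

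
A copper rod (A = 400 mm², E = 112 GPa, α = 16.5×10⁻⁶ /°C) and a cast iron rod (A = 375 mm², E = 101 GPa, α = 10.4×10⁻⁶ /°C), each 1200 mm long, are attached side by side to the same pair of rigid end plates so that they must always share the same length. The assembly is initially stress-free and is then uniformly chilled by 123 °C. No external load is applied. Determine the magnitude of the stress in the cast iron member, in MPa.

σ ≈ 41.1 MPa (compressive)

Both members must finish at the same length. With the larger α, the copper tends to over-contract; the plates restrain it, putting the copper in tension and the cast iron in compression. With no external load the two internal forces are equal and opposite, magnitude P.
Compatibility of the two members (thermal + elastic change equal): (α₁ − α₂)ΔT = P·[1/(A₁E₁) + 1/(A₂E₂)].
|α₁ − α₂|·ΔT = 6.1×10⁻⁶ × 123 = 0.0007503.
1/(A₁E₁) + 1/(A₂E₂) = 1/(400×112×10³) + 1/(375×101×10³) = 4.872×10⁻⁸ N⁻¹.
So P = 0.0007503 / 4.872×10⁻⁸ = 15.4 kN.
σ_{cast iron} = P/A₂ = 15400/375 = 41.06 MPa, compressive.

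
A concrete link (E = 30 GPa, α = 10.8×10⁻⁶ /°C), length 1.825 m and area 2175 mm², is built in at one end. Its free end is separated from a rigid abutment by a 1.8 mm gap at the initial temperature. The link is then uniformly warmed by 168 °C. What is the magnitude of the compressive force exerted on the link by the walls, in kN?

P ≈ 54 kN

If the wall were absent the link would grow by αΔT L = 10.8×10⁻⁶ × 168 × 1825 = 3.311 mm.
After closing the 1.8 mm clearance, 3.311 − 1.8 = 1.511 mm of expansion remains to be suppressed by the wall.
Compatibility: PL/(AE) = 1.511 mm, so σ = P/A = E × (1.511/1825) = 24.84 MPa.
P = σA = 24.84 × 2175 = 54.03 kN.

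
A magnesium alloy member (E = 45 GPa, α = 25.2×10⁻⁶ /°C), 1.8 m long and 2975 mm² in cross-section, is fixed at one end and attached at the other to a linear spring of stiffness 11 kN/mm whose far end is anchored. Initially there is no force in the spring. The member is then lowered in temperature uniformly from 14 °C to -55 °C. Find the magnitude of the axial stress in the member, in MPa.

σ ≈ 10.1 MPa (tensile)

Free thermal contraction: δ_free = αΔT L = 25.2×10⁻⁶ × 69 × 1800 = 3.13 mm.
With a force P in the spring, the elastic change of the member is PL/(AE) and that of the spring is P/k; compatibility requires their sum to equal δ_free.
P [ L/(AE) + 1/k ] = δ_free → P [ 1800/(2975×45×10³) + 1/(11×10³) ] = 3.13.
P = 3.13 / 0.0001044 = 29990 N.
σ = P/A = 29990/2975 = 10.08 MPa.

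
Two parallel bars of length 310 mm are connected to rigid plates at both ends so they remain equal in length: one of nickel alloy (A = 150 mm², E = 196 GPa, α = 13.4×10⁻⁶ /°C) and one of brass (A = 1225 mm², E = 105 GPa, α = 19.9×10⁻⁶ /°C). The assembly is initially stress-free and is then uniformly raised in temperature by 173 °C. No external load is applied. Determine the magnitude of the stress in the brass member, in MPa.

σ ≈ 22 MPa (compressive)

Both members must finish at the same length. With the larger α, the brass tends to over-expand; the plates restrain it, putting the brass in compression and the nickel alloy in tension. With no external load the two internal forces are equal and opposite, magnitude P.
Compatibility of the two members (thermal + elastic change equal): (α₁ − α₂)ΔT = P·[1/(A₁E₁) + 1/(A₂E₂)].
|α₁ − α₂|·ΔT = 6.5×10⁻⁶ × 173 = 0.001124.
1/(A₁E₁) + 1/(A₂E₂) = 1/(150×196×10³) + 1/(1225×105×10³) = 4.179×10⁻⁸ N⁻¹.
So P = 0.001124 / 4.179×10⁻⁸ = 26.91 kN.
σ_{brass} = P/A₂ = 26910/1225 = 21.97 MPa, compressive.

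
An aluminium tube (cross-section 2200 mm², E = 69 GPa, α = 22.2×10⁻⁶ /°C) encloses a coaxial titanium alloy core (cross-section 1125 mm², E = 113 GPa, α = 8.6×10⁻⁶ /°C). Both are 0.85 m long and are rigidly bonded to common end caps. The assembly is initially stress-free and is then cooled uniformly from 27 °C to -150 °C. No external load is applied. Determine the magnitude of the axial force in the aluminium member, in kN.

P ≈ 167 kN (tensile in the aluminium)

The aluminium has the larger α, so on cooling it would change length more than the titanium alloy if both were free. The rigid plates force a common final length, so the aluminium is put into tension and the titanium alloy into compression, with equal and opposite forces P (no external load).
Equating the net (thermal + elastic) strains gives |α₁ − α₂|·ΔT = P·[1/(A₁E₁) + 1/(A₂E₂)].
|α₁ − α₂|·ΔT = 13.6×10⁻⁶ × 177 = 0.002407.
1/(A₁E₁) + 1/(A₂E₂) = 1/(2200×69×10³) + 1/(1125×113×10³) = 1.445×10⁻⁸ N⁻¹.
So P = 0.002407 / 1.445×10⁻⁸ = 166.5 kN.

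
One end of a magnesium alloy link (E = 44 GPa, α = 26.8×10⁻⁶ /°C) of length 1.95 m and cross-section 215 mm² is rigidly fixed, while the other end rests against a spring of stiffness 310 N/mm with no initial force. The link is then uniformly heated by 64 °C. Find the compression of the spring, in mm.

The unrestrained thermal change is αΔT L = 26.8×10⁻⁶ × 64 × 1950 = 3.345 mm.
Let P be the compressive force at the spring. The link shortens elastically by PL/(AE) and the spring compresses by P/k; together these equal δ_free.
P [ L/(AE) + 1/k ] = δ_free → P [ 1950/(215×44×10³) + 1/(310) ] = 3.345.
P = 3.345 / 0.003432 = 974.6 N.
Spring compression = P/k = 974.6/(310) = 3.144 mm.

δ ≈ 3.14 mm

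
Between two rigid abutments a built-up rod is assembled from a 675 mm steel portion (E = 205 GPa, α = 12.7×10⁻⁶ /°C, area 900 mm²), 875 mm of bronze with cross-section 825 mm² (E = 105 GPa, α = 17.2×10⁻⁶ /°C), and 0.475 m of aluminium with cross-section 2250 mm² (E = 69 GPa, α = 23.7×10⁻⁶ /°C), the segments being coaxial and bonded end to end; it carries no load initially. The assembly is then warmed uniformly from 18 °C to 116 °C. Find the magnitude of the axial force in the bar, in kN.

With the walls removed the bar would change length by δ_free = Σ αᵢΔT Lᵢ = 12.7×10⁻⁶×98×675 + 17.2×10⁻⁶×98×875 + 23.7×10⁻⁶×98×475 = 3.418 mm.
The walls prevent any net length change, so an axial force P (same in every segment) develops. Compatibility: P · Σ Lᵢ/(AᵢEᵢ) = δ_free.
The series flexibility is Σ Lᵢ/(AᵢEᵢ) = 675/(900×205×10³) + 875/(825×105×10³) + 475/(2250×69×10³) = 1.682×10⁻⁵ mm/N.
So P = 3.418 / 1.682×10⁻⁵ = 203.2 kN, compressive.

P ≈ 203 kN (compressive)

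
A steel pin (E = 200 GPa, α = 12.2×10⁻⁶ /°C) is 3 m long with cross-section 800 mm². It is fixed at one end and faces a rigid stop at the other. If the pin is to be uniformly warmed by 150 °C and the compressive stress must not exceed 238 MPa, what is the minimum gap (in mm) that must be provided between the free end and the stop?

g ≈ 1.92 mm

Free expansion if unrestrained: δ_free = αΔT L = 12.2×10⁻⁶ × 150 × 3000 = 5.49 mm.
At the allowable stress the elastic shortening the wall may impose is σL/E = 238 × 3000 / (200×10³) = 3.57 mm.
The gap must absorb the remainder: g_min = 5.49 − 3.57 = 1.92 mm.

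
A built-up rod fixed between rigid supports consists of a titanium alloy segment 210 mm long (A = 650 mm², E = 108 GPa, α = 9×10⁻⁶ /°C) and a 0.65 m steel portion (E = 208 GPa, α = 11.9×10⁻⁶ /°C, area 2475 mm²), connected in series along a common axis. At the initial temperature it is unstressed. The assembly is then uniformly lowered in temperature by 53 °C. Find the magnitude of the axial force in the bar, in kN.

Free thermal contraction of the whole bar: Σ αᵢΔT Lᵢ = 9×10⁻⁶×53×210 + 11.9×10⁻⁶×53×650 = 0.5101 mm.
Since the ends are fixed, an axial force P builds up, equal in every segment, with P · Σ Lᵢ/(AᵢEᵢ) = δ_free.
Σ Lᵢ/(AᵢEᵢ) = 210/(650×108×10³) + 650/(2475×208×10³) = 4.254×10⁻⁶ mm/N.
Hence P = δ_free / Σ(L/AE) = 0.5101/4.254×10⁻⁶ = 119.9 kN (tensile).

P ≈ 120 kN (tensile)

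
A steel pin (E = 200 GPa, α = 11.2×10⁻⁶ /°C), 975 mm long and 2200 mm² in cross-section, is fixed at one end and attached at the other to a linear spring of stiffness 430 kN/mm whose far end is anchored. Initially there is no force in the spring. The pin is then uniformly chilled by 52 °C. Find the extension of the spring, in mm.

Free thermal contraction: δ_free = αΔT L = 11.2×10⁻⁶ × 52 × 975 = 0.5678 mm.
With a force P in the spring, the elastic change of the pin is PL/(AE) and that of the spring is P/k; compatibility requires their sum to equal δ_free.
P [ L/(AE) + 1/k ] = δ_free → P [ 975/(2200×200×10³) + 1/(430×10³) ] = 0.5678.
P = 0.5678 / 4.541×10⁻⁶ = 125000 N.
Spring extension = P/k = 125000/(430×10³) = 0.2908 mm.

δ ≈ 0.291 mm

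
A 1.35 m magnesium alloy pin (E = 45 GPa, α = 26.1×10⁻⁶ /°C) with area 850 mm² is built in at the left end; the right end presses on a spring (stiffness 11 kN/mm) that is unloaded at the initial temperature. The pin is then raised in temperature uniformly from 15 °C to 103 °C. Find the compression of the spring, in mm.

If the spring were absent the pin would lengthen by αΔT L = 26.1×10⁻⁶ × 88 × 1350 = 3.101 mm.
With a force P in the spring, the elastic change of the pin is PL/(AE) and that of the spring is P/k; compatibility requires their sum to equal δ_free.
So P = δ_free / [L/(AE) + 1/k] = 3.101 / [ 1350/(850×45×10³) + 1/(11×10³) ].
P = 3.101 / 0.0001262 = 24570 N.
Spring compression = P/k = 24570/(11×10³) = 2.234 mm.

δ ≈ 2.23 mm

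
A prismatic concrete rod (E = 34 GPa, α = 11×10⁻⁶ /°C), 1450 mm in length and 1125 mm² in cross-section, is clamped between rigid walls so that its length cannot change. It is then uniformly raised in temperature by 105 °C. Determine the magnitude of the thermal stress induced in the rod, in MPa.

Because both ends are immovable the net strain is zero, and the suppressed thermal strain is αΔT = 11×10⁻⁶ × 105 = 1155×10⁻⁶.
Hence σ = E·αΔT = 34×10³ × 1155×10⁻⁶ = 39.27 MPa, compressive.

σ ≈ 39.3 MPa (compressive)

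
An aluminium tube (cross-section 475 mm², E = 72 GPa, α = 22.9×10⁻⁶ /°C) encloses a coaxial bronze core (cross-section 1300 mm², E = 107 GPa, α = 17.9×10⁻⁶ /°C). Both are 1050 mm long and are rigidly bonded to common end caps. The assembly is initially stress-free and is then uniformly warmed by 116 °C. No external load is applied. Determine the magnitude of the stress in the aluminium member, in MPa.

σ ≈ 33.5 MPa (compressive)

Both members must finish at the same length. With the larger α, the aluminium tends to over-expand; the plates restrain it, putting the aluminium in compression and the bronze in tension. With no external load the two internal forces are equal and opposite, magnitude P.
Setting the final lengths equal and cancelling L: (α₁ − α₂)ΔT = P/(A₁E₁) + P/(A₂E₂).
|α₁ − α₂|·ΔT = 5×10⁻⁶ × 116 = 0.00058.
1/(A₁E₁) + 1/(A₂E₂) = 1/(475×72×10³) + 1/(1300×107×10³) = 3.643×10⁻⁸ N⁻¹.
So P = 0.00058 / 3.643×10⁻⁸ = 15.92 kN.
σ_{aluminium} = P/A₁ = 15920/475 = 33.52 MPa, compressive.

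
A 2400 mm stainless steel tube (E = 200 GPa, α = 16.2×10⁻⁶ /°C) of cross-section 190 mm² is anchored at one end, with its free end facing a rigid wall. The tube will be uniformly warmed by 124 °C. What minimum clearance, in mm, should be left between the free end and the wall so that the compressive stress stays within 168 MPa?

g ≈ 2.81 mm

Free expansion if unrestrained: δ_free = αΔT L = 16.2×10⁻⁶ × 124 × 2400 = 4.821 mm.
A stress of 168 MPa corresponds to the wall pushing the tube back by σL/E = 168×2400/(200×10³) = 2.016 mm.
So the gap has to take up the difference, g_min = δ_free − σL/E = 4.821 − 2.016 = 2.805 mm.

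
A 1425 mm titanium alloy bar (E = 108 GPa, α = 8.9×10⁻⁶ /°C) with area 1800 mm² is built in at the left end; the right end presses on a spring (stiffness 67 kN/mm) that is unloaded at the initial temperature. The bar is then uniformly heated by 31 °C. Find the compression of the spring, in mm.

If the spring were absent the bar would lengthen by αΔT L = 8.9×10⁻⁶ × 31 × 1425 = 0.3932 mm.
With a force P in the spring, the elastic change of the bar is PL/(AE) and that of the spring is P/k; compatibility requires their sum to equal δ_free.
P [ L/(AE) + 1/k ] = δ_free → P [ 1425/(1800×108×10³) + 1/(67×10³) ] = 0.3932.
P = 0.3932 / 2.226×10⁻⁵ = 17670 N.
Spring compression = P/k = 17670/(67×10³) = 0.2637 mm.

δ ≈ 0.264 mm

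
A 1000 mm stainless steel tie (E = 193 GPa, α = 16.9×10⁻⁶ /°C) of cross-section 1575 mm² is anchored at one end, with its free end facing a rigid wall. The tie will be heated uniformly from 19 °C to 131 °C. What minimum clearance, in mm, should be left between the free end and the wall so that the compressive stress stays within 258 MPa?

With no wall the tie would lengthen by αΔT L = 16.9×10⁻⁶ × 112 × 1000 = 1.893 mm.
A stress of 258 MPa corresponds to the wall pushing the tie back by σL/E = 258×1000/(193×10³) = 1.337 mm.
The gap must absorb the remainder: g_min = 1.893 − 1.337 = 0.556 mm.

g ≈ 0.556 mm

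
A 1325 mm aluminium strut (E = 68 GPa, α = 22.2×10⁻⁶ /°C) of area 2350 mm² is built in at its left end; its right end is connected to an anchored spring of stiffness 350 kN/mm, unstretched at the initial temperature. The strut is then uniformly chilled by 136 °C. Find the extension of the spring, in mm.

If the spring were absent the strut would shorten by αΔT L = 22.2×10⁻⁶ × 136 × 1325 = 4 mm.
With a force P in the spring, the elastic change of the strut is PL/(AE) and that of the spring is P/k; compatibility requires their sum to equal δ_free.
P [ L/(AE) + 1/k ] = δ_free → P [ 1325/(2350×68×10³) + 1/(350×10³) ] = 4.
P = 4 / 1.115×10⁻⁵ = 358800 N.
Spring extension = P/k = 358800/(350×10³) = 1.025 mm.

δ ≈ 1.03 mm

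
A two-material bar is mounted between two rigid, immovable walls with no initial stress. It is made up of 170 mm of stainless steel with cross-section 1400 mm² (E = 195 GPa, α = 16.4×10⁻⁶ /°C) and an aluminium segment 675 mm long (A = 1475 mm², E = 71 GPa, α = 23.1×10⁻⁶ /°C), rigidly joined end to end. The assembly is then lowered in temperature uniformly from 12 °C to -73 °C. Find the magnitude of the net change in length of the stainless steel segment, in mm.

|ΔL| ≈ 0.0993 mm

Free thermal contraction of the whole bar: Σ αᵢΔT Lᵢ = 16.4×10⁻⁶×85×170 + 23.1×10⁻⁶×85×675 = 1.562 mm.
Since the ends are fixed, an axial force P builds up, equal in every segment, with P · Σ Lᵢ/(AᵢEᵢ) = δ_free.
Σ Lᵢ/(AᵢEᵢ) = 170/(1400×195×10³) + 675/(1475×71×10³) = 7.068×10⁻⁶ mm/N.
So P = 1.562 / 7.068×10⁻⁶ = 221 kN, tensile.
For the stainless steel segment, free thermal change = 16.4×10⁻⁶×85×170 = 0.237 mm and elastic change from P = 221000×170/(1400×195×10³) = 0.1376 mm; these oppose, so the net change is 0.0993 mm (segment shortens).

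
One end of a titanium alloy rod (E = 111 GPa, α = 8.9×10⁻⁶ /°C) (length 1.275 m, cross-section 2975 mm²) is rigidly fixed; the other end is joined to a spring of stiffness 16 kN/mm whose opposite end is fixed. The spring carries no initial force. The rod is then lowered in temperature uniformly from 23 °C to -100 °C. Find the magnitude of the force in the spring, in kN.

If the spring were absent the rod would shorten by αΔT L = 8.9×10⁻⁶ × 123 × 1275 = 1.396 mm.
Let P be the tensile force in the spring. The rod extends elastically by PL/(AE) and the spring stretches by P/k; together these equal δ_free.
So P = δ_free / [L/(AE) + 1/k] = 1.396 / [ 1275/(2975×111×10³) + 1/(16×10³) ].
P = 1.396 / 6.636×10⁻⁵ = 21030 N.

P ≈ 21 kN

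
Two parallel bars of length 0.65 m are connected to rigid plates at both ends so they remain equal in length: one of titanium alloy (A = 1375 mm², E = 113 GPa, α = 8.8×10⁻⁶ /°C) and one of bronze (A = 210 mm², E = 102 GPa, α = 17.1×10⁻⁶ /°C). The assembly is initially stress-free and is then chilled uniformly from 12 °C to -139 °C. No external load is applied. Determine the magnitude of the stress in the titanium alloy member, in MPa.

σ ≈ 17.2 MPa (compressive)

The bronze has the larger α, so on cooling it would change length more than the titanium alloy if both were free. The rigid plates force a common final length, so the bronze is put into tension and the titanium alloy into compression, with equal and opposite forces P (no external load).
Equating the net (thermal + elastic) strains gives |α₁ − α₂|·ΔT = P·[1/(A₁E₁) + 1/(A₂E₂)].
|α₁ − α₂|·ΔT = 8.3×10⁻⁶ × 151 = 0.001253.
1/(A₁E₁) + 1/(A₂E₂) = 1/(1375×113×10³) + 1/(210×102×10³) = 5.312×10⁻⁸ N⁻¹.
P = 0.001253 / 5.312×10⁻⁸ = 23590 N = 23.59 kN.
σ_{titanium alloy} = P/A₁ = 23590/1375 = 17.16 MPa, compressive.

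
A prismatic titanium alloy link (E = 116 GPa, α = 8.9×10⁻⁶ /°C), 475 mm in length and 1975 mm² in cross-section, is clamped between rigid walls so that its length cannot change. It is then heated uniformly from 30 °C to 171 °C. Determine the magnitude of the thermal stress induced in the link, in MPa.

σ ≈ 146 MPa (compressive)

With length fixed, the mechanical strain must cancel the thermal strain αΔT = 8.9×10⁻⁶ × 141 = 1254.9×10⁻⁶.
σ = EαΔT = 116×10³ × 8.9×10⁻⁶ × 141 = 145.6 MPa (compressive; the link is trying to expand).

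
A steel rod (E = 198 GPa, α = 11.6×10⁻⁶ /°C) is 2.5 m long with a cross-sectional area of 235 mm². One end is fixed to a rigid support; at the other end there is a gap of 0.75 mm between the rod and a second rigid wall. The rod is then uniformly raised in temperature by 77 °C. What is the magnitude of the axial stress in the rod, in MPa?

Free thermal elongation = αΔT L = 11.6×10⁻⁶ × 77 × 2500 = 2.233 mm.
This exceeds the 0.75 mm gap, so the wall pushes back. The portion of expansion that must be recovered elastically is δ_free − gap = 2.233 − 0.75 = 1.483 mm.
Compatibility: PL/(AE) = 1.483 mm, so σ = P/A = E × (1.483/2500) = 117.5 MPa.

σ ≈ 117 MPa (compressive)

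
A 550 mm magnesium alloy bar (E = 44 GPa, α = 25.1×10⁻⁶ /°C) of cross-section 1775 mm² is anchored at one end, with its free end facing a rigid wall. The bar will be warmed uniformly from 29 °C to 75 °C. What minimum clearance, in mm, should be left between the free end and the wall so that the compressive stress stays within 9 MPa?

g ≈ 0.523 mm

With no wall the bar would lengthen by αΔT L = 25.1×10⁻⁶ × 46 × 550 = 0.635 mm.
At the allowable stress the elastic shortening the wall may impose is σL/E = 9 × 550 / (44×10³) = 0.1125 mm.
The gap must absorb the remainder: g_min = 0.635 − 0.1125 = 0.5225 mm.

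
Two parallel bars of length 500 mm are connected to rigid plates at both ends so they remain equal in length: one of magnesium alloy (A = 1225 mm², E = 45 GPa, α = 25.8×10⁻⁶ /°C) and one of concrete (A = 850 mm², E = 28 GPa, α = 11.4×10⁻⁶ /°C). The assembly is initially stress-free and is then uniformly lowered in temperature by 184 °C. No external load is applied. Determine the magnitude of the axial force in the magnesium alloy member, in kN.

Both members must finish at the same length. With the larger α, the magnesium alloy tends to over-contract; the plates restrain it, putting the magnesium alloy in tension and the concrete in compression. With no external load the two internal forces are equal and opposite, magnitude P.
Compatibility of the two members (thermal + elastic change equal): (α₁ − α₂)ΔT = P·[1/(A₁E₁) + 1/(A₂E₂)].
|α₁ − α₂|·ΔT = 14.4×10⁻⁶ × 184 = 0.00265.
1/(A₁E₁) + 1/(A₂E₂) = 1/(1225×45×10³) + 1/(850×28×10³) = 6.016×10⁻⁸ N⁻¹.
So P = 0.00265 / 6.016×10⁻⁸ = 44.04 kN.

P ≈ 44 kN (tensile in the magnesium alloy)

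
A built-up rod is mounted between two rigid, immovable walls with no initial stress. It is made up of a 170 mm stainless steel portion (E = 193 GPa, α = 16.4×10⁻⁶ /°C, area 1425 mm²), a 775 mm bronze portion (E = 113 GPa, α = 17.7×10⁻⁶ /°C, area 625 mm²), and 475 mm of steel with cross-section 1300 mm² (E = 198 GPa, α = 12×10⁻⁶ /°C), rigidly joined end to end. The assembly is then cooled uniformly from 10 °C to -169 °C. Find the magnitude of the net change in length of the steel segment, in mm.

With the walls removed the bar would change length by δ_free = Σ αᵢΔT Lᵢ = 16.4×10⁻⁶×179×170 + 17.7×10⁻⁶×179×775 + 12×10⁻⁶×179×475 = 3.975 mm.
The walls prevent any net length change, so an axial force P (same in every segment) develops. Compatibility: P · Σ Lᵢ/(AᵢEᵢ) = δ_free.
Σ Lᵢ/(AᵢEᵢ) = 170/(1425×193×10³) + 775/(625×113×10³) + 475/(1300×198×10³) = 1.344×10⁻⁵ mm/N.
Hence P = δ_free / Σ(L/AE) = 3.975/1.344×10⁻⁵ = 295.8 kN (tensile).
For the steel segment, free thermal change = 12×10⁻⁶×179×475 = 1.02 mm and elastic change from P = 295800×475/(1300×198×10³) = 0.5459 mm; these oppose, so the net change is 0.474 mm (segment shortens).

|ΔL| ≈ 0.474 mm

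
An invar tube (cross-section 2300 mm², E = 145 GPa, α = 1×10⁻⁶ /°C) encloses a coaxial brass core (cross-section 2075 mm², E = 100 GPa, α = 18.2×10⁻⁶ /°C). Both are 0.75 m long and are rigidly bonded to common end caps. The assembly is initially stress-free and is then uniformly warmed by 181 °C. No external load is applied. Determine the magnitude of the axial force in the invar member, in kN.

P ≈ 398 kN (tensile in the invar)

The brass has the larger α, so on heating it would change length more than the invar if both were free. The rigid plates force a common final length, so the brass is put into compression and the invar into tension, with equal and opposite forces P (no external load).
Equating the net (thermal + elastic) strains gives |α₁ − α₂|·ΔT = P·[1/(A₁E₁) + 1/(A₂E₂)].
|α₁ − α₂|·ΔT = 17.2×10⁻⁶ × 181 = 0.003113.
1/(A₁E₁) + 1/(A₂E₂) = 1/(2300×145×10³) + 1/(2075×100×10³) = 7.818×10⁻⁹ N⁻¹.
So P = 0.003113 / 7.818×10⁻⁹ = 398.2 kN.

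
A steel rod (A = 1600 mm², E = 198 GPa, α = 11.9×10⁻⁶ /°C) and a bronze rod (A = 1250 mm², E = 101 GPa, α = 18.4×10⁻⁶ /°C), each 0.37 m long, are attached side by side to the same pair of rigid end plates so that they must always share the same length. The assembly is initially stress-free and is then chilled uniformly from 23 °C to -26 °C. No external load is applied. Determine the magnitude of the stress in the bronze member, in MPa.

Equilibrium of a rigid end plate with no external load gives equal and opposite internal forces ±P in the two members. Since α_{bronze} > α_{steel}, cooling drives the bronze into tension and the steel into compression.
Equating the net (thermal + elastic) strains gives |α₁ − α₂|·ΔT = P·[1/(A₁E₁) + 1/(A₂E₂)].
|α₁ − α₂|·ΔT = 6.5×10⁻⁶ × 49 = 0.0003185.
1/(A₁E₁) + 1/(A₂E₂) = 1/(1600×198×10³) + 1/(1250×101×10³) = 1.108×10⁻⁸ N⁻¹.
So P = 0.0003185 / 1.108×10⁻⁸ = 28.75 kN.
σ_{bronze} = P/A₂ = 28750/1250 = 23 MPa, tensile.

σ ≈ 23 MPa (tensile)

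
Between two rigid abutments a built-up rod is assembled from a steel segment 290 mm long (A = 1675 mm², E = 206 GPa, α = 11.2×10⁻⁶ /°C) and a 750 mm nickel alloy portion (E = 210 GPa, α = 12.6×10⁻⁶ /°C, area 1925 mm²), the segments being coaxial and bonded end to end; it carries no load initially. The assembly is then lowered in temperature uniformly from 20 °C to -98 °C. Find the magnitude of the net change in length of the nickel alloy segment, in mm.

Free thermal contraction of the whole bar: Σ αᵢΔT Lᵢ = 11.2×10⁻⁶×118×290 + 12.6×10⁻⁶×118×750 = 1.498 mm.
Since the ends are fixed, an axial force P builds up, equal in every segment, with P · Σ Lᵢ/(AᵢEᵢ) = δ_free.
Σ Lᵢ/(AᵢEᵢ) = 290/(1675×206×10³) + 750/(1925×210×10³) = 2.696×10⁻⁶ mm/N.
Hence P = δ_free / Σ(L/AE) = 1.498/2.696×10⁻⁶ = 555.8 kN (tensile).
For the nickel alloy segment, free thermal change = 12.6×10⁻⁶×118×750 = 1.115 mm and elastic change from P = 555800×750/(1925×210×10³) = 1.031 mm; these oppose, so the net change is 0.0839 mm (segment shortens).

|ΔL| ≈ 0.0839 mm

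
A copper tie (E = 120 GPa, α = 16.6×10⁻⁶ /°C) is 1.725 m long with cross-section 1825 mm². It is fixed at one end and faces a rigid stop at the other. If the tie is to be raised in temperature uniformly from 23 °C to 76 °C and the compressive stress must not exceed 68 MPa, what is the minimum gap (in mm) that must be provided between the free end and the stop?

g ≈ 0.54 mm

Free expansion if unrestrained: δ_free = αΔT L = 16.6×10⁻⁶ × 53 × 1725 = 1.518 mm.
A stress of 68 MPa corresponds to the wall pushing the tie back by σL/E = 68×1725/(120×10³) = 0.9775 mm.
So the gap has to take up the difference, g_min = δ_free − σL/E = 1.518 − 0.9775 = 0.5402 mm.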